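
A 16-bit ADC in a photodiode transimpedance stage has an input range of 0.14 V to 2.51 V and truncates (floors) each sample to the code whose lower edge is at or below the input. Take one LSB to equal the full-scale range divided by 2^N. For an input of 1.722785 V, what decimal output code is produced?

The full-scale span is 2.51 − (0.14) = 2.37 V. LSB = 2.37 V / 2^16 ≈ 36.16 µV.
(V_in − V_min) × 2^16/range = (1.722785 − (0.14)) × 65536/2.37 = 43767.678.
Floor → code = 43767.

43767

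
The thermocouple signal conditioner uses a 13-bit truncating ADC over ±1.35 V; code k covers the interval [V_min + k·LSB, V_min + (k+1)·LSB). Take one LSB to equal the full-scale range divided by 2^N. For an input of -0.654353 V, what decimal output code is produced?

2110

Span: 1.35 V − (-1.35 V) = 2.7 V. LSB = 2.7 V / 2^13 ≈ 329.6 µV.
code = ⌊(V_in − V_min)/LSB⌋ = ⌊(V_in − V_min) × 2^13 / range⌋
     = ⌊(-0.654353 − (-1.35)) × 8192 / 2.7⌋ = ⌊0.695647 × 8192/2.7⌋
     = ⌊2110.645⌋ = 2110.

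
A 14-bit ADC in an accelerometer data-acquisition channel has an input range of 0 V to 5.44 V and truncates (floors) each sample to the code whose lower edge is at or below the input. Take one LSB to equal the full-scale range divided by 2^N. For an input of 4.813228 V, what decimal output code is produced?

Full-scale range = 5.44 V. LSB = 5.44 V / 2^14 ≈ 332.0 µV.
V_in − V_min = 4.813228 − (0) = 4.813228 V.
Divide by LSB: 4.813228 × 16384/5.44 = 14496.3102.
Truncating gives code 14496.

14496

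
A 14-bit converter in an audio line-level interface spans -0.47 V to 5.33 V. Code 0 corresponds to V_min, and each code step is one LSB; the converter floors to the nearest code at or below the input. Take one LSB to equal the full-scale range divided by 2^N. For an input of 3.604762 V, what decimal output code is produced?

11510

Full-scale range = 5.33 V − (-0.47 V) = 5.8 V. LSB = 5.8 V / 2^14 ≈ 354.0 µV.
(V_in − V_min) × 2^14/range = (3.604762 − (-0.47)) × 16384/5.8 = 11510.500.
Floor → code = 11510.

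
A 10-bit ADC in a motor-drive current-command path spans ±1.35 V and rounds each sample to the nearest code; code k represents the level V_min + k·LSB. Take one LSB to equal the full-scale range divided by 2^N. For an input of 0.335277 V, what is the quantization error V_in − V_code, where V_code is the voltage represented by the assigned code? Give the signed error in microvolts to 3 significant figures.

Span: 1.35 V − (-1.35 V) = 2.7 V. LSB = 2.7 V / 2^10 ≈ 2.637 mV.
(V_in − V_min)/LSB = (0.335277 − (-1.35)) × 1024/2.7 = 639.1569 → nearest code k = 639.
V_code = -1.35 + (639/1024) × 2.7 = 0.3348632813 V.
e = 0.335277 − (0.3348632813) = +414 µV.

+414 µV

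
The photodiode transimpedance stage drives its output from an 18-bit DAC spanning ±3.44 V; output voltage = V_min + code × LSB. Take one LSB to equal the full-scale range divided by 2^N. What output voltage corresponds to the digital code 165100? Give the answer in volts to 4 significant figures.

Full-scale range = 3.44 V − (-3.44 V) = 6.88 V. LSB = 6.88 V / 2^18.
V_out = -3.44 + 165100 × (6.88/262144) V
      = -3.44 + 4.33307 = 0.893069 V.

0.8931 V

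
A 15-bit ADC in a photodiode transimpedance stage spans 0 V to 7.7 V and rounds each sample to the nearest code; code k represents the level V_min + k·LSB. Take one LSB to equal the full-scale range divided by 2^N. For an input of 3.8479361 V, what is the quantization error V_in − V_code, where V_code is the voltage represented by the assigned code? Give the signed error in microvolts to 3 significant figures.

+51.0 µV

Full-scale range = 7.7 V. LSB = 7.7 V / 2^15 ≈ 235.0 µV.
(3.8479361 − (0)) / LSB = 3.8479361 × 32768/7.7 = 16375.2169. Nearest integer: k = 16375.
V_code = V_min + k × range/2^15 = 0 + 16375 × 7.7/32768 = 3.8478851318 V.
V_in − V_code = 3.8479361 − (3.8478851318) = +51.0 µV.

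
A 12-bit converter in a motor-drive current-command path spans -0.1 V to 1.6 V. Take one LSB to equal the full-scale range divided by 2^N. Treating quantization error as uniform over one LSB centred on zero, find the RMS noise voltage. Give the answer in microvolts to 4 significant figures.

The full-scale span is 1.6 − (-0.1) = 1.7 V.
One LSB is 1.7 V / 4096 = 415.039 µV.
RMS of a uniform error over width LSB is LSB/√12 = 119.8 µV.

119.8 µV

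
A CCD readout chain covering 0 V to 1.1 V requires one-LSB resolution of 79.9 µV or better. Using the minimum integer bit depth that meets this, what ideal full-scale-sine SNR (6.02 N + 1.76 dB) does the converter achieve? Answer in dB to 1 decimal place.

Full-scale range = 1.1 V.
Required number of levels: 1.1/79.9 µV = 13767; smallest N with 2^N ≥ that is 14.
SNR = 6.02 × 14 + 1.76 = 86.04 dB.

86.0 dB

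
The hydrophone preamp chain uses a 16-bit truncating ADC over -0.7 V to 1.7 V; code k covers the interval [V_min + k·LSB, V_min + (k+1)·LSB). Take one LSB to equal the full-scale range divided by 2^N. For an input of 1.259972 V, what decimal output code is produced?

The full-scale span is 1.7 − (-0.7) = 2.4 V. LSB = 2.4 V / 2^16 ≈ 36.62 µV.
(V_in − V_min) × 2^16/range = (1.259972 − (-0.7)) × 65536/2.4 = 53520.302.
Floor → code = 53520.

53520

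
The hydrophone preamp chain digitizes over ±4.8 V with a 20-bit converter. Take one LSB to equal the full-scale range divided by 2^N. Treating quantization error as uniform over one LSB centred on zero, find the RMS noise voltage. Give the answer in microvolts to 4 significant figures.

2.643 µV

Full-scale range = 4.8 V − (-4.8 V) = 9.6 V.
LSB = 9.6 V / 2^20 = 9.15527 µV.
RMS of a uniform error over width LSB is LSB/√12 = 2.643 µV.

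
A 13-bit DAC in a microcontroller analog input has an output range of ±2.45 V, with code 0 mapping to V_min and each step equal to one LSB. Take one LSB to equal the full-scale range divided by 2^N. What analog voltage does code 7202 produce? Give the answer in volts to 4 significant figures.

Span: 2.45 V − (-2.45 V) = 4.9 V. LSB = 4.9 V / 2^13.
V_out = -2.45 + 7202 × (4.9/8192) V
      = -2.45 V + 4.30784 V = 1.85784 V.

1.858 V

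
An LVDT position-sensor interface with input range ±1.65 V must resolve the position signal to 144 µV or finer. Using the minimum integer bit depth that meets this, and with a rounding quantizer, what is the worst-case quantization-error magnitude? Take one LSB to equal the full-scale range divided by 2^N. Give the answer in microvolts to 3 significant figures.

Span: 1.65 V − (-1.65 V) = 3.3 V.
3.3 V / 144 µV = 22920. Since 2^14 = 16384 and 2^15 = 32768, N = 15.
LSB = 3.3 V ÷ 2^15 = 3.3/32768 V = 100.71 µV.
Half an LSB is 50.4 µV.

50.4 µV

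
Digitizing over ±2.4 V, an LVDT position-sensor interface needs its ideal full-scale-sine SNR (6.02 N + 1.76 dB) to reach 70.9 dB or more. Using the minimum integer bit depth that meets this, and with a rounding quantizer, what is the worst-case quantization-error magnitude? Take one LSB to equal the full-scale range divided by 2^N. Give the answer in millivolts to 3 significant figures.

0.586 mV

Range = 2.4 − (-2.4) = 4.8 V.
Required N = ⌈(70.9 − 1.76)/6.02⌉ = ⌈11.485⌉ = 12.
Step size = 4.8/4096 V = 1.1719 mV.
Half an LSB is 0.586 mV.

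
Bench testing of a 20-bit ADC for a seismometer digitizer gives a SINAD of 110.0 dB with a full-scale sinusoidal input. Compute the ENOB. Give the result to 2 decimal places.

17.98 bits

Inverting SNR = 6.02 N + 1.76: N_eff = (110.0 − 1.76)/6.02 = 17.9801.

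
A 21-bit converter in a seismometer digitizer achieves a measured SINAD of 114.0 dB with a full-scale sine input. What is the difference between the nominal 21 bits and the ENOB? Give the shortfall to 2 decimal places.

ENOB = (SINAD − 1.76)/6.02 = (114.0 − 1.76)/6.02 = 18.6445 bits.
21 − 18.6445 = 2.36 bits below nominal.

2.36 bits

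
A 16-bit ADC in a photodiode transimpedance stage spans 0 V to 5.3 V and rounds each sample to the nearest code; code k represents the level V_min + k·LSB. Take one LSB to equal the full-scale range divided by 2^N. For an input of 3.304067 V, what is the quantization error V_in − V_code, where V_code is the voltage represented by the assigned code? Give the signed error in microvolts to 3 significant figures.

Range is 5.3 V. LSB = 5.3 V / 2^16 ≈ 80.87 µV.
(3.304067 − (0)) / LSB = 3.304067 × 65536/5.3 = 40855.7236. Nearest integer: k = 40856.
V_code = 0 + (40856/65536) × 5.3 = 3.3040893555 V.
e = 3.304067 − (3.3040893555) = −22.4 µV.

−22.4 µV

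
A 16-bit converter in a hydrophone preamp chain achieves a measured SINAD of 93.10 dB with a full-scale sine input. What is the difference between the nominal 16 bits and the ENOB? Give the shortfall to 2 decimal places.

ENOB = (SINAD − 1.76)/6.02 = (93.10 − 1.76)/6.02 = 15.1728 bits.
Shortfall = 16 − 15.1728 = 0.8272 bits.

0.83 bits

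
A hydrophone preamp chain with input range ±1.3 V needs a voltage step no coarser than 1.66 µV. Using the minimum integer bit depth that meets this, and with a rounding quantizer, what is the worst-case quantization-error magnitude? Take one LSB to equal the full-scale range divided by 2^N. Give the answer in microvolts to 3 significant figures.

0.620 µV

The full-scale span is 1.3 − (-1.3) = 2.6 V.
Levels needed ≥ 2.6/1.66 µV = 1.566e6. 2^21 = 2097152 suffices, so N_min = 21.
LSB = 2.6 V / 2^21 = 1.2398 µV.
|e|_max = LSB/2 = 0.620 µV.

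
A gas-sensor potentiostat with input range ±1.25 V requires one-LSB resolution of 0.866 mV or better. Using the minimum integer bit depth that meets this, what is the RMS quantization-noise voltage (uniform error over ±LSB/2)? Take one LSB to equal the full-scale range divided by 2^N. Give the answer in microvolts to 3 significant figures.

Span: 1.25 V − (-1.25 V) = 2.5 V.
Need 2^N ≥ 2.5 V / 0.866 mV = 2887 → N_min = 12.
LSB = 2.5 V / 2^12 = 0.61035 mV.
σ_q = LSB/√12 = 0.61035 mV/3.4641 = 176 µV.

176 µV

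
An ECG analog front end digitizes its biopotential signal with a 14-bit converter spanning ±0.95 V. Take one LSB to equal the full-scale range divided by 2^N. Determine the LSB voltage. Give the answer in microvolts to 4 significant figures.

116.0 µV

Span: 0.95 V − (-0.95 V) = 1.9 V.
There are 2^14 = 16384 steps.
LSB = 1.9 V / 2^14 = 116.0 µV.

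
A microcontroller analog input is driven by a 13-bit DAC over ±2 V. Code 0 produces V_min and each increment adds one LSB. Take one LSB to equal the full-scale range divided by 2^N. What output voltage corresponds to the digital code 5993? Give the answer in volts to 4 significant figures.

Span: 2 V − (-2 V) = 4 V. LSB = 4 V / 2^13.
V_out = V_min + code × LSB = -2 V + 5993 × 4 V / 8192
      = -2 V + 2.92627 V = 0.926270 V.

0.9263 V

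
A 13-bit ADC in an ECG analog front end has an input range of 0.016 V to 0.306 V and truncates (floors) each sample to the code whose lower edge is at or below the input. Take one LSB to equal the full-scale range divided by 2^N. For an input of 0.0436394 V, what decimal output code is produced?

780

The full-scale span is 0.306 − (0.016) = 0.29 V. LSB = 0.29 V / 2^13 ≈ 35.40 µV.
V_in − V_min = 0.0436394 − (0.016) = 0.0276394 V.
Divide by LSB: 0.0276394 × 8192/0.29 = 780.7654.
Truncating gives code 780.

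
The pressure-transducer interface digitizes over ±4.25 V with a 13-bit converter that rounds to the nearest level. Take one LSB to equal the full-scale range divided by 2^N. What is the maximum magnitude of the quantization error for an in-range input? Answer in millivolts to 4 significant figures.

Range = 4.25 − (-4.25) = 8.5 V.
Step size = 8.5/8192 V = 1.03760 mV.
Worst-case error for round-to-nearest is half an LSB: 0.5188 mV.

0.5188 mV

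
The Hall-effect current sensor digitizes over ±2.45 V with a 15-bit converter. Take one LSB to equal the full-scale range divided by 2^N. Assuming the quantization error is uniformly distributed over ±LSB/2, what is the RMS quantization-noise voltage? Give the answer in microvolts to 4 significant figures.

Range = 2.45 − (-2.45) = 4.9 V.
One LSB is 4.9 V / 32768 = 149.536 µV.
For a uniform distribution on [−LSB/2, +LSB/2], V_rms = LSB/√12 = 149.536 µV/3.4641 = 43.17 µV.

43.17 µV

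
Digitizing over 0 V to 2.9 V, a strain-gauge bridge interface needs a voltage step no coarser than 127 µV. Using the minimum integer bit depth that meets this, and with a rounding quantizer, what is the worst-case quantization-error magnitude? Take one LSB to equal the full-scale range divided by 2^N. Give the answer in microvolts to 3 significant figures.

44.3 µV

V_FS = 2.9 V.
Levels needed ≥ 2.9/127 µV = 22830. 2^15 = 32768 suffices, so N_min = 15.
One LSB is 2.9 V / 32768 = 88.501 µV.
Max error for round-to-nearest is LSB/2 = 44.3 µV.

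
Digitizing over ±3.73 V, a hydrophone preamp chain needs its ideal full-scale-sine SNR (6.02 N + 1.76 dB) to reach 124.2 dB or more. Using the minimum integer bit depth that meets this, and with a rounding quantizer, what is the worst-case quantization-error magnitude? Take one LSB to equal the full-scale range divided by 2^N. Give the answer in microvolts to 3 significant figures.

The full-scale span is 3.73 − (-3.73) = 7.46 V.
Required N = ⌈(124.2 − 1.76)/6.02⌉ = ⌈20.339⌉ = 21.
Step size = 7.46/2097152 V = 3.5572 µV.
Half an LSB is 1.78 µV.

1.78 µV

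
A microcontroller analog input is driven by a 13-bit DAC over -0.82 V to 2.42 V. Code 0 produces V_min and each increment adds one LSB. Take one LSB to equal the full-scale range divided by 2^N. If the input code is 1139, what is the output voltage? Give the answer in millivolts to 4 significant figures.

-369.5 mV

The full-scale span is 2.42 − (-0.82) = 3.24 V. LSB = 3.24 V / 2^13.
V_out = -0.82 + 1139 × (3.24/8192) V
      = -0.82 V + 0.450483 V = -0.369517 V.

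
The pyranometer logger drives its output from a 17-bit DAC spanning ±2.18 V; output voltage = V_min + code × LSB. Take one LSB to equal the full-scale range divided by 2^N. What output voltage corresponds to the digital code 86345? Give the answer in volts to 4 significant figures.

The full-scale span is 2.18 − (-2.18) = 4.36 V. LSB = 4.36 V / 2^17.
Output = V_min + (86345/131072) × range = -2.18 + 0.658760 × 4.36 V
      = -2.18 + 2.87219 = 0.692194 V.

0.6922 V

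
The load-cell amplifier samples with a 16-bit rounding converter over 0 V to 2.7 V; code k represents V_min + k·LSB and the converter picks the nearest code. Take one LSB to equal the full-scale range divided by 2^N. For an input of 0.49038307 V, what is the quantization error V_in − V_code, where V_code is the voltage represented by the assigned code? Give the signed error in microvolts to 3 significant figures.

V_FS = 2.7 V. LSB = 2.7 V / 2^16 ≈ 41.20 µV.
(0.49038307 − (0)) / LSB = 0.49038307 × 65536/2.7 = 11902.8685. Nearest integer: k = 11903.
V_code = V_min + k × range/2^16 = 0 + 11903 × 2.7/65536 = 0.49038848877 V.
e = 0.49038307 − (0.49038848877) = −5.42 µV.

−5.42 µV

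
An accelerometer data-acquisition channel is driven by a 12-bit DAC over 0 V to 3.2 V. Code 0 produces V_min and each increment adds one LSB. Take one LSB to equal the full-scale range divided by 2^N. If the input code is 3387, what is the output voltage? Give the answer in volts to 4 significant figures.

2.646 V

Span = 3.2 V. LSB = 3.2 V / 2^12.
Output = V_min + (3387/4096) × range = 0 + 0.826904 × 3.2 V
      = 0 + 2.64609 = 2.64609 V.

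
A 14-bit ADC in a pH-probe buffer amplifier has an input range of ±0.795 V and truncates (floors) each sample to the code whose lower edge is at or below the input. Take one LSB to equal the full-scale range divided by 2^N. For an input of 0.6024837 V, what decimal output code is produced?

Range = 0.795 − (-0.795) = 1.59 V. LSB = 1.59 V / 2^14 ≈ 97.05 µV.
V_in − V_min = 0.6024837 − (-0.795) = 1.3974837 V.
Divide by LSB: 1.3974837 × 16384/1.59 = 14400.2346.
Truncating gives code 14400.

14400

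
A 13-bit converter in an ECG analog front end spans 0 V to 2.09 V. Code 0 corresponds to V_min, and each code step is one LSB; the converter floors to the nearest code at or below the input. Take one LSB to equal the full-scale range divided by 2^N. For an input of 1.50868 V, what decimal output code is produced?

Range is 2.09 V. LSB = 2.09 V / 2^13 ≈ 255.1 µV.
V_in − V_min = 1.50868 − (0) = 1.50868 V.
Divide by LSB: 1.50868 × 8192/2.09 = 5913.4481.
Truncating gives code 5913.

5913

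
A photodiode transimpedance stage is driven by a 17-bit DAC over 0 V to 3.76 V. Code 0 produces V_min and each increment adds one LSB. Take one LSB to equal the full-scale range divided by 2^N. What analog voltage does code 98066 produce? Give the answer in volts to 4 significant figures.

Full-scale range = 3.76 V. LSB = 3.76 V / 2^17.
V_out = V_min + code × LSB = 0 V + 98066 × 3.76 V / 131072
      = 0 + 2.81317 = 2.81317 V.

2.813 V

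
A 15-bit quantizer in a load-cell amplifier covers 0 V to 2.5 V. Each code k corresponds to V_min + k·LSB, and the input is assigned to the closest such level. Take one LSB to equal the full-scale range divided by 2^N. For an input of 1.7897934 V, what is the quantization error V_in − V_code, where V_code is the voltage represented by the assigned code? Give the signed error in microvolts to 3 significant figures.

+13.7 µV

V_FS = 2.5 V. LSB = 2.5 V / 2^15 ≈ 76.29 µV.
(1.7897934 − (0)) / LSB = 1.7897934 × 32768/2.5 = 23459.1801. Nearest integer: k = 23459.
V_code = 0 + (23459/32768) × 2.5 = 1.7897796631 V.
e = 1.7897934 − (1.7897796631) = +13.7 µV.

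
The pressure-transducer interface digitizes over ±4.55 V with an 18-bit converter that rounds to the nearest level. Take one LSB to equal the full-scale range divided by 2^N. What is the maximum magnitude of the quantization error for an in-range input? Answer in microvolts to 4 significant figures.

17.36 µV

Range = 4.55 − (-4.55) = 9.1 V.
Step size = 9.1/262144 V = 34.7137 µV.
|e|_max = LSB/2 = 17.36 µV.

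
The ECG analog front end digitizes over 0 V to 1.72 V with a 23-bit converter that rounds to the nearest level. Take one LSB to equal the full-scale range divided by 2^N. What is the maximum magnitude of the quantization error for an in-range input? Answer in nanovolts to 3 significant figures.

Full-scale range = 1.72 V.
LSB = 1.72 V ÷ 2^23 = 1.72/8388608 V = 205.04 nV.
Worst-case error for round-to-nearest is half an LSB: 103 nV.

103 nV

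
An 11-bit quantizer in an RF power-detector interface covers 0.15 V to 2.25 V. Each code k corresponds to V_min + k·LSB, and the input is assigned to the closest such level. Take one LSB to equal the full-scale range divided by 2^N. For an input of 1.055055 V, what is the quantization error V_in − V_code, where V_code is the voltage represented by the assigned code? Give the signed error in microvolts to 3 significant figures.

The full-scale span is 2.25 − (0.15) = 2.1 V. LSB = 2.1 V / 2^11 ≈ 1.025 mV.
(V_in − V_min)/LSB = (1.055055 − (0.15)) × 2048/2.1 = 882.6441 → nearest code k = 883.
Reconstructed level: 0.15 + 883 × 2.1/2048 V = 1.055419922 V.
e = 1.055055 − (1.055419922) = −365 µV.

−365 µV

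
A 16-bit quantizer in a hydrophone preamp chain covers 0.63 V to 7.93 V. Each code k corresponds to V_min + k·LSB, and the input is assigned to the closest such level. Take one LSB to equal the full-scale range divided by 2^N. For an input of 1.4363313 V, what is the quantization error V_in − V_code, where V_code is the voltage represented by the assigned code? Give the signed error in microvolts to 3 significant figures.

Range = 7.93 − (0.63) = 7.3 V. LSB = 7.3 V / 2^16 ≈ 111.4 µV.
(V_in − V_min)/LSB = (1.4363313 − (0.63)) × 65536/7.3 = 7238.8669 → nearest code k = 7239.
V_code = V_min + k × range/2^16 = 0.63 + 7239 × 7.3/65536 = 1.4363461304 V.
e = 1.4363313 − (1.4363461304) = −14.8 µV.

−14.8 µV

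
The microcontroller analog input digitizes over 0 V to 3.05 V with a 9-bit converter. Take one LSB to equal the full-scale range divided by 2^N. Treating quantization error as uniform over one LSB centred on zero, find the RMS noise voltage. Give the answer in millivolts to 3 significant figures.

Range is 3.05 V.
One LSB is 3.05 V / 512 = 5.9570 mV.
For a uniform distribution on [−LSB/2, +LSB/2], V_rms = LSB/√12 = 5.9570 mV/3.4641 = 1.72 mV.

1.72 mV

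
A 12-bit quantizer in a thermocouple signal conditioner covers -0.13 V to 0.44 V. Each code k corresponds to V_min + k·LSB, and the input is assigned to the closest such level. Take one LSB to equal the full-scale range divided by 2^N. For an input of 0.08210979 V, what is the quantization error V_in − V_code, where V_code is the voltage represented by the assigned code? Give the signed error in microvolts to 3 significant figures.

Full-scale range = 0.44 V − (-0.13 V) = 0.57 V. LSB = 0.57 V / 2^12 ≈ 139.2 µV.
Position in LSBs: (0.08210979 − (-0.13)) × 4096/0.57 = 1524.2135; rounding gives k = 1524.
V_code = V_min + k × range/2^12 = -0.13 + 1524 × 0.57/4096 = 0.08208007813 V.
e = 0.08210979 − (0.08208007813) = +29.7 µV.

+29.7 µV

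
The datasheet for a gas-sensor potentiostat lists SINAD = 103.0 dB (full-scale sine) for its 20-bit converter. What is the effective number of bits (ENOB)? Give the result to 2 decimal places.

16.82 bits

ENOB = (103.0 − 1.76)/6.02 = 16.8173 bits.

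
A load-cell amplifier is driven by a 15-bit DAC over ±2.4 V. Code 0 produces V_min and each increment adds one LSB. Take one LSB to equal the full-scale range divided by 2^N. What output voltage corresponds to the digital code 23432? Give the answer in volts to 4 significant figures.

1.032 V

The full-scale span is 2.4 − (-2.4) = 4.8 V. LSB = 4.8 V / 2^15.
Output = V_min + (23432/32768) × range = -2.4 + 0.715088 × 4.8 V
      = -2.4 + 3.43242 = 1.03242 V.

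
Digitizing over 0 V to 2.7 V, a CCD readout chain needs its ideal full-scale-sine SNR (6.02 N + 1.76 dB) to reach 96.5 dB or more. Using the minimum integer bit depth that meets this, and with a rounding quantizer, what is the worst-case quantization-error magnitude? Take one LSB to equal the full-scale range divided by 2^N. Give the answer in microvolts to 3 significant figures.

20.6 µV

Full-scale range = 2.7 V.
Solving 6.02 N ≥ 96.5 − 1.76: N ≥ 15.738. Round up → N = 16.
LSB = 2.7 V ÷ 2^16 = 2.7/65536 V = 41.199 µV.
|e|_max = LSB/2 = 20.6 µV.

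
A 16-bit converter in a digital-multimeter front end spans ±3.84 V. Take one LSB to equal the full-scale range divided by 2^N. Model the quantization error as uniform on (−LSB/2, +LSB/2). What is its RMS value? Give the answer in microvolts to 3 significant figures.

The full-scale span is 3.84 − (-3.84) = 7.68 V.
Step size = 7.68/65536 V = 117.19 µV.
For a uniform distribution on [−LSB/2, +LSB/2], V_rms = LSB/√12 = 117.19 µV/3.4641 = 33.8 µV.

33.8 µV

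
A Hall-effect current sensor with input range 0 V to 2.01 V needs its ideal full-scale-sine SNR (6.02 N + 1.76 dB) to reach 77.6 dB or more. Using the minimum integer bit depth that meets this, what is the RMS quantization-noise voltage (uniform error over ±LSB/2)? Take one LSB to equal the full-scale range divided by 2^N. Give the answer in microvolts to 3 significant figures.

Full-scale range = 2.01 V.
6.02 N + 1.76 ≥ 77.6 gives N ≥ 12.598, so the minimum integer is 13.
LSB = 2.01 V / 2^13 = 245.36 µV.
σ_q = LSB/√12 = 245.36 µV/3.4641 = 70.8 µV.

70.8 µV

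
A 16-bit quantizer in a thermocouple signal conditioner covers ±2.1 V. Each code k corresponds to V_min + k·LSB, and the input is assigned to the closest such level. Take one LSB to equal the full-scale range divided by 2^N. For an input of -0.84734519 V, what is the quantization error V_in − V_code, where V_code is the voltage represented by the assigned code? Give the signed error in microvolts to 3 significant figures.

+12.0 µV

The full-scale span is 2.1 − (-2.1) = 4.2 V. LSB = 4.2 V / 2^16 ≈ 64.09 µV.
Position in LSBs: (-0.84734519 − (-2.1)) × 65536/4.2 = 19546.1871; rounding gives k = 19546.
V_code = -2.1 + (19546/65536) × 4.2 = -0.84735717773 V.
V_in − V_code = -0.84734519 − (-0.84735717773) = +12.0 µV.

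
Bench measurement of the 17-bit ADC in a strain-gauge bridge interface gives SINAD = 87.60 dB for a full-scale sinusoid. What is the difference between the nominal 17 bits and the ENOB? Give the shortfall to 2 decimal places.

N_eff = (87.60 − 1.76)/6.02 = 14.2591 bits.
Lost resolution: 17 − 14.2591 = 2.7409 bits.

2.74 bits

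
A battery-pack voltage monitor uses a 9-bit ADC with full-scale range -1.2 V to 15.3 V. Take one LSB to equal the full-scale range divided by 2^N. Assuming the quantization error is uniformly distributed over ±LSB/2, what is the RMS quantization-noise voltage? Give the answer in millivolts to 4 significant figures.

Span: 15.3 V − (-1.2 V) = 16.5 V.
LSB = 16.5 V / 2^9 = 32.2266 mV.
RMS of a uniform error over width LSB is LSB/√12 = 9.303 mV.

9.303 mV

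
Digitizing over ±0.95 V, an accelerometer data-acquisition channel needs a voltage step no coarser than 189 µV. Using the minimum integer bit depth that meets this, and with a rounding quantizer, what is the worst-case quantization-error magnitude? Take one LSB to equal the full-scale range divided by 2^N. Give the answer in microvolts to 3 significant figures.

58.0 µV

Span: 0.95 V − (-0.95 V) = 1.9 V.
1.9 V / 189 µV = 10050. Since 2^13 = 8192 and 2^14 = 16384, N = 14.
LSB = 1.9 V ÷ 2^14 = 1.9/16384 V = 115.97 µV.
|e|_max = LSB/2 = 58.0 µV.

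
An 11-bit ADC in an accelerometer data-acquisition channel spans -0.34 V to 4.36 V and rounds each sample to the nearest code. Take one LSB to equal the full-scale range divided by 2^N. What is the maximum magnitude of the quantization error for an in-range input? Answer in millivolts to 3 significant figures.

1.15 mV

The full-scale span is 4.36 − (-0.34) = 4.7 V.
One LSB is 4.7 V / 2048 = 2.2949 mV.
A rounding quantizer has |error| ≤ LSB/2 = 1.15 mV.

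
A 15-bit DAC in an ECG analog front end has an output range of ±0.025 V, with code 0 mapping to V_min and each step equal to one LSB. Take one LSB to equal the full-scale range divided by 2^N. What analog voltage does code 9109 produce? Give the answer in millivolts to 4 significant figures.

Range = 0.025 − (-0.025) = 0.05 V. LSB = 0.05 V / 2^15.
V_out = V_min + code × LSB = -0.025 V + 9109 × 0.05 V / 32768
      = -0.025 V + 0.0138992 V = -0.0111008 V.

-11.10 mV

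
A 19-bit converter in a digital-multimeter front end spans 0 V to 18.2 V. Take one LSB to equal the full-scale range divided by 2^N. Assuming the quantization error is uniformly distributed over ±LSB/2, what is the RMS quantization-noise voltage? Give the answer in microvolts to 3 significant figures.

Range is 18.2 V.
LSB = 18.2 V ÷ 2^19 = 18.2/524288 V = 34.714 µV.
V_rms = LSB/√12 = 34.714 µV / √12 = 10.0 µV.

10.0 µV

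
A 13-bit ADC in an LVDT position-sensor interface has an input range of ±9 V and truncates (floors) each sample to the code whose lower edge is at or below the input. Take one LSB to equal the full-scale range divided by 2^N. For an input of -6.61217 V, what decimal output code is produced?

Full-scale range = 9 V − (-9 V) = 18 V. LSB = 18 V / 2^13 ≈ 2.197 mV.
code = ⌊(V_in − V_min)/LSB⌋ = ⌊(V_in − V_min) × 2^13 / range⌋
     = ⌊(-6.61217 − (-9)) × 8192 / 18⌋ = ⌊2.38783 × 8192/18⌋
     = ⌊1086.728⌋ = 1086.

1086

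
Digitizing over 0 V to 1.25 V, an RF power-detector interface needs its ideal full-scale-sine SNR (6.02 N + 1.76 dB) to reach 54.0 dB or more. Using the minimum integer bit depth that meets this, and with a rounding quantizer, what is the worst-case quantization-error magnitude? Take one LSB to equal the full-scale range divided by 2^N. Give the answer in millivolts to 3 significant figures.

1.22 mV

V_FS = 1.25 V.
6.02 N + 1.76 ≥ 54.0 gives N ≥ 8.678, so the minimum integer is 9.
LSB = 1.25 V ÷ 2^9 = 1.25/512 V = 2.4414 mV.
Max error for round-to-nearest is LSB/2 = 1.22 mV.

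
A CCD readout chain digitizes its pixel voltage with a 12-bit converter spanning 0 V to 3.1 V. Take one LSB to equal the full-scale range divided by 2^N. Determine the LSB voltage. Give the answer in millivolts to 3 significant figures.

Span = 3.1 V.
There are 2^12 = 4096 steps.
LSB = 3.1 V / 2^12 = 0.757 mV.

0.757 mV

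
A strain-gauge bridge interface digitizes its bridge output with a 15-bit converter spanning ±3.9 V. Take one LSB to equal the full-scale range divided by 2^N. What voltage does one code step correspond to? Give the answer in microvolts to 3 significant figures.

238 µV

Span: 3.9 V − (-3.9 V) = 7.8 V.
2^15 = 32768 levels.
One LSB is 7.8 V / 32768 = 238 µV.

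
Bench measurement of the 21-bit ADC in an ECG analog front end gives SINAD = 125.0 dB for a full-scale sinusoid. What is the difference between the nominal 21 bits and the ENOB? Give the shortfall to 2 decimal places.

Effective bits = (125.0 − 1.76)/6.02 = 20.4718.
Shortfall = 21 − 20.4718 = 0.5282 bits.

0.53 bits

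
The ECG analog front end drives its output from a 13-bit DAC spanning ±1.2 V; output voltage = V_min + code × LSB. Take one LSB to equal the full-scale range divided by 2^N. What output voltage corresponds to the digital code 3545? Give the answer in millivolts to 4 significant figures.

-161.4 mV

Range = 1.2 − (-1.2) = 2.4 V. LSB = 2.4 V / 2^13.
V_out = -1.2 + 3545 × (2.4/8192) V
      = -1.2 V + 1.03857 V = -0.161426 V.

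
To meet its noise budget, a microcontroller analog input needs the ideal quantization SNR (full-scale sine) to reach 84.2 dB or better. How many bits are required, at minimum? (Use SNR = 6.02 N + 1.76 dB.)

14 bits

Required N = ⌈(84.2 − 1.76)/6.02⌉ = ⌈13.694⌉ = 14.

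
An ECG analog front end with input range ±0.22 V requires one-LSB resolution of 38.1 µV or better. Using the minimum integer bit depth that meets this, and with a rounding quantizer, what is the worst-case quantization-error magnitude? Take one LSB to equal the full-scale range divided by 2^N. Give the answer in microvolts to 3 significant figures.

13.4 µV

Span: 0.22 V − (-0.22 V) = 0.44 V.
Levels needed ≥ 0.44/38.1 µV = 11550. 2^14 = 16384 suffices, so N_min = 14.
LSB = 0.44 V ÷ 2^14 = 0.44/16384 V = 26.855 µV.
Half an LSB is 13.4 µV.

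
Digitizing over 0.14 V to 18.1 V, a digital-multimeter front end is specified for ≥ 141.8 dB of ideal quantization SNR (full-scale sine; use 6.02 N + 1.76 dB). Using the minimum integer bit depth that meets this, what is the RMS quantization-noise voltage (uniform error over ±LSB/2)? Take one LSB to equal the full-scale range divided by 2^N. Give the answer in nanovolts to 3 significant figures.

Full-scale range = 18.1 V − (0.14 V) = 17.96 V.
Required N = ⌈(141.8 − 1.76)/6.02⌉ = ⌈23.262⌉ = 24.
Step size = 17.96/16777216 V = 1.0705 µV.
σ_q = LSB/√12 = 1.0705 µV/3.4641 = 309 nV.

309 nV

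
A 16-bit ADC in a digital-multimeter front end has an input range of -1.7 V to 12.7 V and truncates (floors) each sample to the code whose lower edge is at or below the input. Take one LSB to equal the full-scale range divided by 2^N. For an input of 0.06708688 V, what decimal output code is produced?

Full-scale range = 12.7 V − (-1.7 V) = 14.4 V. LSB = 14.4 V / 2^16 ≈ 219.7 µV.
(V_in − V_min) × 2^16/range = (0.06708688 − (-1.7)) × 65536/14.4 = 8042.209.
Floor → code = 8042.

8042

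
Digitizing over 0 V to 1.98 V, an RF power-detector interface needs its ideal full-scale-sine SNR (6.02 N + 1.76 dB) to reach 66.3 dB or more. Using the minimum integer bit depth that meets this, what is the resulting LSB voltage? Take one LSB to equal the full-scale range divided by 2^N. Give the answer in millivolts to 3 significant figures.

Span = 1.98 V.
N ≥ (66.3 − 1.76)/6.02 = 10.721 → N_min = 11.
LSB = 1.98 V ÷ 2^11 = 1.98/2048 V = 0.967 mV.

0.967 mV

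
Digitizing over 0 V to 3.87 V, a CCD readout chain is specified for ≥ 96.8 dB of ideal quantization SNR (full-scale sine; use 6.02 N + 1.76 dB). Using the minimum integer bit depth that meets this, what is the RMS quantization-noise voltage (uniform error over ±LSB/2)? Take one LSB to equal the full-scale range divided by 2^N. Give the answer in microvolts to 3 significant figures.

V_FS = 3.87 V.
N ≥ (96.8 − 1.76)/6.02 = 15.787 → N_min = 16.
One LSB is 3.87 V / 65536 = 59.052 µV.
RMS noise = LSB/√12 = 17.0 µV.

17.0 µV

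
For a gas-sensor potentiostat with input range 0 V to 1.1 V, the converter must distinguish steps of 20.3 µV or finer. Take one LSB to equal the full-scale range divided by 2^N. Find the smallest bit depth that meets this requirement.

Range is 1.1 V.
Need 2^N ≥ 1.1 V / 20.3 µV = 54190 → N_min = 16.

16 bits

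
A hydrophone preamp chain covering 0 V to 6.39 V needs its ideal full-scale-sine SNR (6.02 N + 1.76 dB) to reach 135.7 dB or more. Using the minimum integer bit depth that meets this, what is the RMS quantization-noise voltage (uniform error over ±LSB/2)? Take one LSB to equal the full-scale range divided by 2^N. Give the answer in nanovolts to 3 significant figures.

220 nV

Span = 6.39 V.
6.02 N + 1.76 ≥ 135.7 gives N ≥ 22.249, so the minimum integer is 23.
LSB = 6.39 V ÷ 2^23 = 6.39/8388608 V = 0.76175 µV.
σ_q = LSB/√12 = 0.76175 µV/3.4641 = 220 nV.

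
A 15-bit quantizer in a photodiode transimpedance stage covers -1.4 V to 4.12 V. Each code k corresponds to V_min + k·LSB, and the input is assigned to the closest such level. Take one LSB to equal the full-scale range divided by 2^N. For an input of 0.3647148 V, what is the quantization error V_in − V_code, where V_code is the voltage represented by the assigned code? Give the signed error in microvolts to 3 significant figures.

Range = 4.12 − (-1.4) = 5.52 V. LSB = 5.52 V / 2^15 ≈ 168.5 µV.
Position in LSBs: (0.3647148 − (-1.4)) × 32768/5.52 = 10475.7563; rounding gives k = 10476.
Reconstructed level: -1.4 + 10476 × 5.52/32768 V = 0.36475585938 V.
e = 0.3647148 − (0.36475585938) = −41.1 µV.

−41.1 µV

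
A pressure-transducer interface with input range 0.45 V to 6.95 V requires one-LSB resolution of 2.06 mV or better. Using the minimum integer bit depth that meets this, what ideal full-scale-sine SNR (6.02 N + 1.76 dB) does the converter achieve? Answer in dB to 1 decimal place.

74.0 dB

Span: 6.95 V − (0.45 V) = 6.5 V.
6.5 V / 2.06 mV = 3155. Since 2^11 = 2048 and 2^12 = 4096, N = 12.
Ideal SNR at N = 12: 6.02·12 + 1.76 = 74.0 dB.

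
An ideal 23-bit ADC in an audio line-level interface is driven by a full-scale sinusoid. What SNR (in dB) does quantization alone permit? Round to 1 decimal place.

6.02(23) + 1.76 = 138.46 + 1.76 = 140.22 dB.

140.2 dB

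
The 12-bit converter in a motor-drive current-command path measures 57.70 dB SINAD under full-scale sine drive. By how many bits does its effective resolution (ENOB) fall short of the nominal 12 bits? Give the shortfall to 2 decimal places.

Effective bits = (57.70 − 1.76)/6.02 = 9.2924.
Lost resolution: 12 − 9.2924 = 2.7076 bits.

2.71 bits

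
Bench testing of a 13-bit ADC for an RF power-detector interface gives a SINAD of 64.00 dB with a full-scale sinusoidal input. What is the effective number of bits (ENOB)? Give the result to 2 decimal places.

10.34 bits

(64.00 − 1.76) / 6.02 = 62.24/6.02 = 10.3389 effective bits.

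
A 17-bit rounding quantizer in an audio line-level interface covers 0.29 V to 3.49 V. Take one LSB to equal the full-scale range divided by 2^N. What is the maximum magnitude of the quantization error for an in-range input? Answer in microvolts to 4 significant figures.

12.21 µV

Full-scale range = 3.49 V − (0.29 V) = 3.2 V.
LSB = 3.2 V ÷ 2^17 = 3.2/131072 V = 24.4141 µV.
A rounding quantizer has |error| ≤ LSB/2 = 12.21 µV.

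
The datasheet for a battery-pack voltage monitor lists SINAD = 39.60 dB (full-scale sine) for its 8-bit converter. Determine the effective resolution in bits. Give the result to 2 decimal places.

Inverting SNR = 6.02 N + 1.76: N_eff = (39.60 − 1.76)/6.02 = 6.2857.

6.29 bits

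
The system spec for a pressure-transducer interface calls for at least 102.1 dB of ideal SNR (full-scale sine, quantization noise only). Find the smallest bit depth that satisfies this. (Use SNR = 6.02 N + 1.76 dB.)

17 bits

Required N = ⌈(102.1 − 1.76)/6.02⌉ = ⌈16.668⌉ = 17.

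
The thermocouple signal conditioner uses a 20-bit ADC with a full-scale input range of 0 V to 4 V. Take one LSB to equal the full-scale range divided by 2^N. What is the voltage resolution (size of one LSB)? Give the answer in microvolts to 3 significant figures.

3.81 µV

V_FS = 4 V.
There are 2^20 = 1048576 steps.
LSB = 4 V / 2^20 = 3.81 µV.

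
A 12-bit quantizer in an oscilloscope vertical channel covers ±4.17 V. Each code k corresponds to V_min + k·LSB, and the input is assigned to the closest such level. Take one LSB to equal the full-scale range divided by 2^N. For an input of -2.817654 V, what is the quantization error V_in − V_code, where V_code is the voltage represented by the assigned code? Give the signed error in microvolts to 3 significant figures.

+354 µV

Range = 4.17 − (-4.17) = 8.34 V. LSB = 8.34 V / 2^12 ≈ 2.036 mV.
(-2.817654 − (-4.17)) / LSB = 1.352346 × 4096/8.34 = 664.1738. Nearest integer: k = 664.
V_code = V_min + k × range/2^12 = -4.17 + 664 × 8.34/4096 = -2.818007813 V.
V_in − V_code = -2.817654 − (-2.818007813) = +354 µV.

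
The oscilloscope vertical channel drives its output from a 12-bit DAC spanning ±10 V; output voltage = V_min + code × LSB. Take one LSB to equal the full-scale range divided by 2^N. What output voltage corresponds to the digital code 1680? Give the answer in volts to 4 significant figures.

The full-scale span is 10 − (-10) = 20 V. LSB = 20 V / 2^12.
V_out = -10 + 1680 × (20/4096) V
      = -10 + 8.20313 = -1.79688 V.

-1.797 V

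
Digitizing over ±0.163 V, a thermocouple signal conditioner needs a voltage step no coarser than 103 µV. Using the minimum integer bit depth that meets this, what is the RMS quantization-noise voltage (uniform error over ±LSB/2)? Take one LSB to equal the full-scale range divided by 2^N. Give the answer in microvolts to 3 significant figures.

The full-scale span is 0.163 − (-0.163) = 0.326 V.
Levels needed ≥ 0.326/103 µV = 3165. 2^12 = 4096 suffices, so N_min = 12.
LSB = 0.326 V / 2^12 = 79.590 µV.
RMS noise = LSB/√12 = 23.0 µV.

23.0 µV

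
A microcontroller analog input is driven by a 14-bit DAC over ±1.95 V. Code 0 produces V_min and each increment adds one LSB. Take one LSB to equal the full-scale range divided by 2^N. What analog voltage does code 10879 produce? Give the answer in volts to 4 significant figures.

Full-scale range = 1.95 V − (-1.95 V) = 3.9 V. LSB = 3.9 V / 2^14.
V_out = V_min + code × LSB = -1.95 V + 10879 × 3.9 V / 16384
      = -1.95 V + 2.58961 V = 0.639606 V.

0.6396 V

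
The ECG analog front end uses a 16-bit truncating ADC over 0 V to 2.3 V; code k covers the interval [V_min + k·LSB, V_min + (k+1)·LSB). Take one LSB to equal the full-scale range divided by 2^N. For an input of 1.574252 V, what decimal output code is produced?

44856

Full-scale range = 2.3 V. LSB = 2.3 V / 2^16 ≈ 35.10 µV.
(V_in − V_min) × 2^16/range = (1.574252 − (0)) × 65536/2.3 = 44856.600.
Floor → code = 44856.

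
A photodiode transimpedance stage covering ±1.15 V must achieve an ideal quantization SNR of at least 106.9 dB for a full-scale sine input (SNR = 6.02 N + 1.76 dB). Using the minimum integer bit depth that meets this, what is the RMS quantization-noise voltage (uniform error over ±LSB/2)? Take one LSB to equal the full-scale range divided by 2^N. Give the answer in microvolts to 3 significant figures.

The full-scale span is 1.15 − (-1.15) = 2.3 V.
6.02 N + 1.76 ≥ 106.9 gives N ≥ 17.465, so the minimum integer is 18.
One LSB is 2.3 V / 262144 = 8.7738 µV.
V_rms = LSB/√12 = 2.53 µV.

2.53 µV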